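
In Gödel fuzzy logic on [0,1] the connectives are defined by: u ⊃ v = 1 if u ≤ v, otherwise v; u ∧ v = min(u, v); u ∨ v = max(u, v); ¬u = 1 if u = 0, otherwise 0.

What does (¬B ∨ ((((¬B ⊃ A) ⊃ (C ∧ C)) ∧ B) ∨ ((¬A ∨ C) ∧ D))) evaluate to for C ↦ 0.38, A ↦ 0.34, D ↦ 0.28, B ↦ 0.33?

¬B: Gödel ¬ of 0.33 = 0 (operand ≠ 0)
¬B: Gödel ¬ of 0.33 = 0 (operand ≠ 0)
(¬B ⊃ A): 0 ≤ 0.34, so result = 1
(C ∧ C) = min(0.38, 0.38) = 0.38
((¬B ⊃ A) ⊃ (C ∧ C)): 1 > 0.38, so result = 0.38
(((¬B ⊃ A) ⊃ (C ∧ C)) ∧ B) = min(0.38, 0.33) = 0.33
¬A: Gödel ¬ of 0.34 = 0 (operand ≠ 0)
(¬A ∨ C) = max(0, 0.38) = 0.38
((¬A ∨ C) ∧ D) = min(0.38, 0.28) = 0.28
((((¬B ⊃ A) ⊃ (C ∧ C)) ∧ B) ∨ ((¬A ∨ C) ∧ D)) = max(0.33, 0.28) = 0.33
(¬B ∨ ((((¬B ⊃ A) ⊃ (C ∧ C)) ∧ B) ∨ ((¬A ∨ C) ∧ D))) = max(0, 0.33) = 0.33

0.33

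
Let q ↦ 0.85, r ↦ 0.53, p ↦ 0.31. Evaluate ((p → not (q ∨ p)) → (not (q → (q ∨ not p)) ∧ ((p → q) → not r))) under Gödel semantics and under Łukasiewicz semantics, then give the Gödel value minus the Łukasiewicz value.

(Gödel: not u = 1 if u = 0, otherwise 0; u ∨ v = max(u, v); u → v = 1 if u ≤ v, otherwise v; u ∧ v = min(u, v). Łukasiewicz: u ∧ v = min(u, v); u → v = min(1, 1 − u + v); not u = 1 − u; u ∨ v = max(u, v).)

0.84

Gödel evaluation:
  (q ∨ p) = max(0.85, 0.31) = 0.85
  not (q ∨ p): Gödel ¬ of 0.85 = 0 (operand ≠ 0)
  (p → not (q ∨ p)): 0.31 > 0, so result = 0
  not p: Gödel ¬ of 0.31 = 0 (operand ≠ 0)
  (q ∨ not p) = max(0.85, 0) = 0.85
  (q → (q ∨ not p)): 0.85 ≤ 0.85, so result = 1
  not (q → (q ∨ not p)): Gödel ¬ of 1 = 0 (operand ≠ 0)
  (p → q): 0.31 ≤ 0.85, so result = 1
  not r: Gödel ¬ of 0.53 = 0 (operand ≠ 0)
  ((p → q) → not r): 1 > 0, so result = 0
  (not (q → (q ∨ not p)) ∧ ((p → q) → not r)) = min(0, 0) = 0
  ((p → not (q ∨ p)) → (not (q → (q ∨ not p)) ∧ ((p → q) → not r))): 0 ≤ 0, so result = 1
  Gödel value = 1
Łukasiewicz evaluation:
  (q ∨ p) = max(0.85, 0.31) = 0.85
  not (q ∨ p): Łukasiewicz ¬ gives 1 − 0.85 = 0.15
  (p → not (q ∨ p)): min(1, 1 − 0.31 + 0.15) = 0.84
  not p: Łukasiewicz ¬ gives 1 − 0.31 = 0.69
  (q ∨ not p) = max(0.85, 0.69) = 0.85
  (q → (q ∨ not p)): min(1, 1 − 0.85 + 0.85) = 1
  not (q → (q ∨ not p)): Łukasiewicz ¬ gives 1 − 1 = 0
  (p → q): min(1, 1 − 0.31 + 0.85) = 1
  not r: Łukasiewicz ¬ gives 1 − 0.53 = 0.47
  ((p → q) → not r): min(1, 1 − 1 + 0.47) = 0.47
  (not (q → (q ∨ not p)) ∧ ((p → q) → not r)) = min(0, 0.47) = 0
  ((p → not (q ∨ p)) → (not (q → (q ∨ not p)) ∧ ((p → q) → not r))): min(1, 1 − 0.84 + 0) = 0.16
  Łukasiewicz value = 0.16
Difference: 1 − 0.16 = 0.84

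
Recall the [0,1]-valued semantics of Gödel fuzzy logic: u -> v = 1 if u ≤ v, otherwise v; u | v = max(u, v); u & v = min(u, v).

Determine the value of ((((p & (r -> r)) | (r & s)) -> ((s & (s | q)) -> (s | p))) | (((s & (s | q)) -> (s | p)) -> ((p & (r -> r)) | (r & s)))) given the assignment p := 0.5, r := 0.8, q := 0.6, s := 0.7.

1.00

(r -> r): 0.8 ≤ 0.8, so result = 1
(p & (r -> r)) = min(0.5, 1) = 0.5
(r & s) = min(0.8, 0.7) = 0.7
((p & (r -> r)) | (r & s)) = max(0.5, 0.7) = 0.7
(s | q) = max(0.7, 0.6) = 0.7
(s & (s | q)) = min(0.7, 0.7) = 0.7
(s | p) = max(0.7, 0.5) = 0.7
((s & (s | q)) -> (s | p)): 0.7 ≤ 0.7, so result = 1
(((p & (r -> r)) | (r & s)) -> ((s & (s | q)) -> (s | p))): 0.7 ≤ 1, so result = 1
(s | q) = max(0.7, 0.6) = 0.7
(s & (s | q)) = min(0.7, 0.7) = 0.7
(s | p) = max(0.7, 0.5) = 0.7
((s & (s | q)) -> (s | p)): 0.7 ≤ 0.7, so result = 1
(r -> r): 0.8 ≤ 0.8, so result = 1
(p & (r -> r)) = min(0.5, 1) = 0.5
(r & s) = min(0.8, 0.7) = 0.7
((p & (r -> r)) | (r & s)) = max(0.5, 0.7) = 0.7
(((s & (s | q)) -> (s | p)) -> ((p & (r -> r)) | (r & s))): 1 > 0.7, so result = 0.7
((((p & (r -> r)) | (r & s)) -> ((s & (s | q)) -> (s | p))) | (((s & (s | q)) -> (s | p)) -> ((p & (r -> r)) | (r & s)))) = max(1, 0.7) = 1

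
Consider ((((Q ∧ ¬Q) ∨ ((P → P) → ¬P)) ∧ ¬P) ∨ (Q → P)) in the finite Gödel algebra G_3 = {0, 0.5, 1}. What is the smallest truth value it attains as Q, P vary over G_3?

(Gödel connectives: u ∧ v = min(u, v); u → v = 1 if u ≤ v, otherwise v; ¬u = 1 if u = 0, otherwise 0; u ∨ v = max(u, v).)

0.50

The minimum is attained at Q = 1, P = 0.5:
  ¬Q: Gödel ¬ of 1 = 0 (operand ≠ 0)
  (Q ∧ ¬Q) = min(1, 0) = 0
  (P → P): 0.5 ≤ 0.5, so result = 1
  ¬P: Gödel ¬ of 0.5 = 0 (operand ≠ 0)
  ((P → P) → ¬P): 1 > 0, so result = 0
  ((Q ∧ ¬Q) ∨ ((P → P) → ¬P)) = max(0, 0) = 0
  ¬P: Gödel ¬ of 0.5 = 0 (operand ≠ 0)
  (((Q ∧ ¬Q) ∨ ((P → P) → ¬P)) ∧ ¬P) = min(0, 0) = 0
  (Q → P): 1 > 0.5, so result = 0.5
  ((((Q ∧ ¬Q) ∨ ((P → P) → ¬P)) ∧ ¬P) ∨ (Q → P)) = max(0, 0.5) = 0.5
Checking all 9 assignments confirms none give a value below 0.50.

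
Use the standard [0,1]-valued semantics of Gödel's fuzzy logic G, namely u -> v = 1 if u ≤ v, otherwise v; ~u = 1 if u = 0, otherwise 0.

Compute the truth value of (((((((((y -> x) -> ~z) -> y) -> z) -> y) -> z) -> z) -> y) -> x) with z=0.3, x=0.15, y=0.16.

(y -> x): 0.16 > 0.15, so result = 0.15
~z: Gödel ¬ of 0.3 = 0 (operand ≠ 0)
((y -> x) -> ~z): 0.15 > 0, so result = 0
(((y -> x) -> ~z) -> y): 0 ≤ 0.16, so result = 1
((((y -> x) -> ~z) -> y) -> z): 1 > 0.3, so result = 0.3
(((((y -> x) -> ~z) -> y) -> z) -> y): 0.3 > 0.16, so result = 0.16
((((((y -> x) -> ~z) -> y) -> z) -> y) -> z): 0.16 ≤ 0.3, so result = 1
(((((((y -> x) -> ~z) -> y) -> z) -> y) -> z) -> z): 1 > 0.3, so result = 0.3
((((((((y -> x) -> ~z) -> y) -> z) -> y) -> z) -> z) -> y): 0.3 > 0.16, so result = 0.16
(((((((((y -> x) -> ~z) -> y) -> z) -> y) -> z) -> z) -> y) -> x): 0.16 > 0.15, so result = 0.15

0.15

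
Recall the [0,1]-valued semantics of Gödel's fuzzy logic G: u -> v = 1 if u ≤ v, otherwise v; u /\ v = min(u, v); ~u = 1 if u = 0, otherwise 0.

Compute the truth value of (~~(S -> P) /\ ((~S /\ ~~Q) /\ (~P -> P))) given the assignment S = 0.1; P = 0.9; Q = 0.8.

0.00

(S -> P): 0.1 ≤ 0.9, so result = 1
~(S -> P): Gödel ¬ of 1 = 0 (operand ≠ 0)
~~(S -> P): Gödel ¬ of 0 = 1 (operand is 0)
~S: Gödel ¬ of 0.1 = 0 (operand ≠ 0)
~Q: Gödel ¬ of 0.8 = 0 (operand ≠ 0)
~~Q: Gödel ¬ of 0 = 1 (operand is 0)
(~S /\ ~~Q) = min(0, 1) = 0
~P: Gödel ¬ of 0.9 = 0 (operand ≠ 0)
(~P -> P): 0 ≤ 0.9, so result = 1
((~S /\ ~~Q) /\ (~P -> P)) = min(0, 1) = 0
(~~(S -> P) /\ ((~S /\ ~~Q) /\ (~P -> P))) = min(1, 0) = 0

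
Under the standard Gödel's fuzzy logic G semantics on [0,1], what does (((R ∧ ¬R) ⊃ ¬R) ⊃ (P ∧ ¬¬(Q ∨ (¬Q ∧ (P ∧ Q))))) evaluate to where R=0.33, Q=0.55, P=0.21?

¬R: Gödel ¬ of 0.33 = 0 (operand ≠ 0)
(R ∧ ¬R) = min(0.33, 0) = 0
¬R: Gödel ¬ of 0.33 = 0 (operand ≠ 0)
((R ∧ ¬R) ⊃ ¬R): 0 ≤ 0, so result = 1
¬Q: Gödel ¬ of 0.55 = 0 (operand ≠ 0)
(P ∧ Q) = min(0.21, 0.55) = 0.21
(¬Q ∧ (P ∧ Q)) = min(0, 0.21) = 0
(Q ∨ (¬Q ∧ (P ∧ Q))) = max(0.55, 0) = 0.55
¬(Q ∨ (¬Q ∧ (P ∧ Q))): Gödel ¬ of 0.55 = 0 (operand ≠ 0)
¬¬(Q ∨ (¬Q ∧ (P ∧ Q))): Gödel ¬ of 0 = 1 (operand is 0)
(P ∧ ¬¬(Q ∨ (¬Q ∧ (P ∧ Q)))) = min(0.21, 1) = 0.21
(((R ∧ ¬R) ⊃ ¬R) ⊃ (P ∧ ¬¬(Q ∨ (¬Q ∧ (P ∧ Q))))): 1 > 0.21, so result = 0.21

0.21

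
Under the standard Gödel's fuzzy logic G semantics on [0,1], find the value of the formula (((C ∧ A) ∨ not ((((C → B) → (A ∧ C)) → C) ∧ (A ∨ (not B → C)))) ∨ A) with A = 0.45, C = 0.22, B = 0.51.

(C ∧ A) = min(0.22, 0.45) = 0.22
(C → B): 0.22 ≤ 0.51, so result = 1
(A ∧ C) = min(0.45, 0.22) = 0.22
((C → B) → (A ∧ C)): 1 > 0.22, so result = 0.22
(((C → B) → (A ∧ C)) → C): 0.22 ≤ 0.22, so result = 1
not B: Gödel ¬ of 0.51 = 0 (operand ≠ 0)
(not B → C): 0 ≤ 0.22, so result = 1
(A ∨ (not B → C)) = max(0.45, 1) = 1
((((C → B) → (A ∧ C)) → C) ∧ (A ∨ (not B → C))) = min(1, 1) = 1
not ((((C → B) → (A ∧ C)) → C) ∧ (A ∨ (not B → C))): Gödel ¬ of 1 = 0 (operand ≠ 0)
((C ∧ A) ∨ not ((((C → B) → (A ∧ C)) → C) ∧ (A ∨ (not B → C)))) = max(0.22, 0) = 0.22
(((C ∧ A) ∨ not ((((C → B) → (A ∧ C)) → C) ∧ (A ∨ (not B → C)))) ∨ A) = max(0.22, 0.45) = 0.45

0.45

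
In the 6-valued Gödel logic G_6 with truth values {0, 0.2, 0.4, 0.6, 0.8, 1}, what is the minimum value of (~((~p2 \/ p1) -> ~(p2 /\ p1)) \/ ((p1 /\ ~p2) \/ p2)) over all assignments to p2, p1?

The minimum is attained at p2 = 0, p1 = 0:
  ~p2: Gödel ¬ of 0 = 1 (operand is 0)
  (~p2 \/ p1) = max(1, 0) = 1
  (p2 /\ p1) = min(0, 0) = 0
  ~(p2 /\ p1): Gödel ¬ of 0 = 1 (operand is 0)
  ((~p2 \/ p1) -> ~(p2 /\ p1)): 1 ≤ 1, so result = 1
  ~((~p2 \/ p1) -> ~(p2 /\ p1)): Gödel ¬ of 1 = 0 (operand ≠ 0)
  ~p2: Gödel ¬ of 0 = 1 (operand is 0)
  (p1 /\ ~p2) = min(0, 1) = 0
  ((p1 /\ ~p2) \/ p2) = max(0, 0) = 0
  (~((~p2 \/ p1) -> ~(p2 /\ p1)) \/ ((p1 /\ ~p2) \/ p2)) = max(0, 0) = 0
Checking all 36 assignments confirms none give a value below 0.00.

0.00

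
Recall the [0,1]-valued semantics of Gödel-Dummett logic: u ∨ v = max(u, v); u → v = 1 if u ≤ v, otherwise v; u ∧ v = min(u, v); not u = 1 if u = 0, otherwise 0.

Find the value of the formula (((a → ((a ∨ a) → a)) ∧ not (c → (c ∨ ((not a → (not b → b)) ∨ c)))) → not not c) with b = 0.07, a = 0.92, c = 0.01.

1.00

(a ∨ a) = max(0.92, 0.92) = 0.92
((a ∨ a) → a): 0.92 ≤ 0.92, so result = 1
(a → ((a ∨ a) → a)): 0.92 ≤ 1, so result = 1
not a: Gödel ¬ of 0.92 = 0 (operand ≠ 0)
not b: Gödel ¬ of 0.07 = 0 (operand ≠ 0)
(not b → b): 0 ≤ 0.07, so result = 1
(not a → (not b → b)): 0 ≤ 1, so result = 1
((not a → (not b → b)) ∨ c) = max(1, 0.01) = 1
(c ∨ ((not a → (not b → b)) ∨ c)) = max(0.01, 1) = 1
(c → (c ∨ ((not a → (not b → b)) ∨ c))): 0.01 ≤ 1, so result = 1
not (c → (c ∨ ((not a → (not b → b)) ∨ c))): Gödel ¬ of 1 = 0 (operand ≠ 0)
((a → ((a ∨ a) → a)) ∧ not (c → (c ∨ ((not a → (not b → b)) ∨ c)))) = min(1, 0) = 0
not c: Gödel ¬ of 0.01 = 0 (operand ≠ 0)
not not c: Gödel ¬ of 0 = 1 (operand is 0)
(((a → ((a ∨ a) → a)) ∧ not (c → (c ∨ ((not a → (not b → b)) ∨ c)))) → not not c): 0 ≤ 1, so result = 1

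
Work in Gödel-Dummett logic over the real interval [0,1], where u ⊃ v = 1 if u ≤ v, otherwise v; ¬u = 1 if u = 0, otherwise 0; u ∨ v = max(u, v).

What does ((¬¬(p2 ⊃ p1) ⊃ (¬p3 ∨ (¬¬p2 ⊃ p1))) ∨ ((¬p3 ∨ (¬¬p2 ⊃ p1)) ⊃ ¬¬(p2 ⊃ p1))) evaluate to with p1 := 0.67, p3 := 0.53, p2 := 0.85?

1.00

(p2 ⊃ p1): 0.85 > 0.67, so result = 0.67
¬(p2 ⊃ p1): Gödel ¬ of 0.67 = 0 (operand ≠ 0)
¬¬(p2 ⊃ p1): Gödel ¬ of 0 = 1 (operand is 0)
¬p3: Gödel ¬ of 0.53 = 0 (operand ≠ 0)
¬p2: Gödel ¬ of 0.85 = 0 (operand ≠ 0)
¬¬p2: Gödel ¬ of 0 = 1 (operand is 0)
(¬¬p2 ⊃ p1): 1 > 0.67, so result = 0.67
(¬p3 ∨ (¬¬p2 ⊃ p1)) = max(0, 0.67) = 0.67
(¬¬(p2 ⊃ p1) ⊃ (¬p3 ∨ (¬¬p2 ⊃ p1))): 1 > 0.67, so result = 0.67
¬p3: Gödel ¬ of 0.53 = 0 (operand ≠ 0)
¬p2: Gödel ¬ of 0.85 = 0 (operand ≠ 0)
¬¬p2: Gödel ¬ of 0 = 1 (operand is 0)
(¬¬p2 ⊃ p1): 1 > 0.67, so result = 0.67
(¬p3 ∨ (¬¬p2 ⊃ p1)) = max(0, 0.67) = 0.67
(p2 ⊃ p1): 0.85 > 0.67, so result = 0.67
¬(p2 ⊃ p1): Gödel ¬ of 0.67 = 0 (operand ≠ 0)
¬¬(p2 ⊃ p1): Gödel ¬ of 0 = 1 (operand is 0)
((¬p3 ∨ (¬¬p2 ⊃ p1)) ⊃ ¬¬(p2 ⊃ p1)): 0.67 ≤ 1, so result = 1
((¬¬(p2 ⊃ p1) ⊃ (¬p3 ∨ (¬¬p2 ⊃ p1))) ∨ ((¬p3 ∨ (¬¬p2 ⊃ p1)) ⊃ ¬¬(p2 ⊃ p1))) = max(0.67, 1) = 1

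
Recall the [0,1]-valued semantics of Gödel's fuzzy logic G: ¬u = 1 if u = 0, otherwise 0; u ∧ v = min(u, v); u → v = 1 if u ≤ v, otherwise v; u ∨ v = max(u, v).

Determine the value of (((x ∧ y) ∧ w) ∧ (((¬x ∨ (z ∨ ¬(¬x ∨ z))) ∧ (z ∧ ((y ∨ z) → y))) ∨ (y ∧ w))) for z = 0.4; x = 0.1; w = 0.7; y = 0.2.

(x ∧ y) = min(0.1, 0.2) = 0.1
((x ∧ y) ∧ w) = min(0.1, 0.7) = 0.1
¬x: Gödel ¬ of 0.1 = 0 (operand ≠ 0)
¬x: Gödel ¬ of 0.1 = 0 (operand ≠ 0)
(¬x ∨ z) = max(0, 0.4) = 0.4
¬(¬x ∨ z): Gödel ¬ of 0.4 = 0 (operand ≠ 0)
(z ∨ ¬(¬x ∨ z)) = max(0.4, 0) = 0.4
(¬x ∨ (z ∨ ¬(¬x ∨ z))) = max(0, 0.4) = 0.4
(y ∨ z) = max(0.2, 0.4) = 0.4
((y ∨ z) → y): 0.4 > 0.2, so result = 0.2
(z ∧ ((y ∨ z) → y)) = min(0.4, 0.2) = 0.2
((¬x ∨ (z ∨ ¬(¬x ∨ z))) ∧ (z ∧ ((y ∨ z) → y))) = min(0.4, 0.2) = 0.2
(y ∧ w) = min(0.2, 0.7) = 0.2
(((¬x ∨ (z ∨ ¬(¬x ∨ z))) ∧ (z ∧ ((y ∨ z) → y))) ∨ (y ∧ w)) = max(0.2, 0.2) = 0.2
(((x ∧ y) ∧ w) ∧ (((¬x ∨ (z ∨ ¬(¬x ∨ z))) ∧ (z ∧ ((y ∨ z) → y))) ∨ (y ∧ w))) = min(0.1, 0.2) = 0.1

0.10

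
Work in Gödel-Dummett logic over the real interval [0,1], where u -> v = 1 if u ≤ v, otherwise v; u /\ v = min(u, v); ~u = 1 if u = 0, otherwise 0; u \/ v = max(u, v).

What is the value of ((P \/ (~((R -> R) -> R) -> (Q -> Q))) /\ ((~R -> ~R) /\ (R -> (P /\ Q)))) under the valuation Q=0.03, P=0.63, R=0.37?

(R -> R): 0.37 ≤ 0.37, so result = 1
((R -> R) -> R): 1 > 0.37, so result = 0.37
~((R -> R) -> R): Gödel ¬ of 0.37 = 0 (operand ≠ 0)
(Q -> Q): 0.03 ≤ 0.03, so result = 1
(~((R -> R) -> R) -> (Q -> Q)): 0 ≤ 1, so result = 1
(P \/ (~((R -> R) -> R) -> (Q -> Q))) = max(0.63, 1) = 1
~R: Gödel ¬ of 0.37 = 0 (operand ≠ 0)
~R: Gödel ¬ of 0.37 = 0 (operand ≠ 0)
(~R -> ~R): 0 ≤ 0, so result = 1
(P /\ Q) = min(0.63, 0.03) = 0.03
(R -> (P /\ Q)): 0.37 > 0.03, so result = 0.03
((~R -> ~R) /\ (R -> (P /\ Q))) = min(1, 0.03) = 0.03
((P \/ (~((R -> R) -> R) -> (Q -> Q))) /\ ((~R -> ~R) /\ (R -> (P /\ Q)))) = min(1, 0.03) = 0.03

0.03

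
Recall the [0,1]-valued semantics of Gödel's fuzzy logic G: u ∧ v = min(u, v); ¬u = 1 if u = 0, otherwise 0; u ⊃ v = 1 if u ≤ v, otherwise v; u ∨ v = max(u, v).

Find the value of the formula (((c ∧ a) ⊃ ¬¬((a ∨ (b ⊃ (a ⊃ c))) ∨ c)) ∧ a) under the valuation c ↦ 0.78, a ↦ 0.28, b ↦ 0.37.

(c ∧ a) = min(0.78, 0.28) = 0.28
(a ⊃ c): 0.28 ≤ 0.78, so result = 1
(b ⊃ (a ⊃ c)): 0.37 ≤ 1, so result = 1
(a ∨ (b ⊃ (a ⊃ c))) = max(0.28, 1) = 1
((a ∨ (b ⊃ (a ⊃ c))) ∨ c) = max(1, 0.78) = 1
¬((a ∨ (b ⊃ (a ⊃ c))) ∨ c): Gödel ¬ of 1 = 0 (operand ≠ 0)
¬¬((a ∨ (b ⊃ (a ⊃ c))) ∨ c): Gödel ¬ of 0 = 1 (operand is 0)
((c ∧ a) ⊃ ¬¬((a ∨ (b ⊃ (a ⊃ c))) ∨ c)): 0.28 ≤ 1, so result = 1
(((c ∧ a) ⊃ ¬¬((a ∨ (b ⊃ (a ⊃ c))) ∨ c)) ∧ a) = min(1, 0.28) = 0.28

0.28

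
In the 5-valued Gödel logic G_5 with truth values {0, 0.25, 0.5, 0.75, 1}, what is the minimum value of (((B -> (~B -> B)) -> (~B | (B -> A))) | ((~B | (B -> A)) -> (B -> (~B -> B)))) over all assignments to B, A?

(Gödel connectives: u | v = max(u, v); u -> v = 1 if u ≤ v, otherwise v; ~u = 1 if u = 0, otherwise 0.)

Every assignment gives 1. For instance at B = 0, A = 0:
  ~B: Gödel ¬ of 0 = 1 (operand is 0)
  (~B -> B): 1 > 0, so result = 0
  (B -> (~B -> B)): 0 ≤ 0, so result = 1
  ~B: Gödel ¬ of 0 = 1 (operand is 0)
  (B -> A): 0 ≤ 0, so result = 1
  (~B | (B -> A)) = max(1, 1) = 1
  ((B -> (~B -> B)) -> (~B | (B -> A))): 1 ≤ 1, so result = 1
  ~B: Gödel ¬ of 0 = 1 (operand is 0)
  (B -> A): 0 ≤ 0, so result = 1
  (~B | (B -> A)) = max(1, 1) = 1
  ~B: Gödel ¬ of 0 = 1 (operand is 0)
  (~B -> B): 1 > 0, so result = 0
  (B -> (~B -> B)): 0 ≤ 0, so result = 1
  ((~B | (B -> A)) -> (B -> (~B -> B))): 1 ≤ 1, so result = 1
  (((B -> (~B -> B)) -> (~B | (B -> A))) | ((~B | (B -> A)) -> (B -> (~B -> B)))) = max(1, 1) = 1
All 25 assignments give value 1 — the formula is a G_5-tautology.

1.00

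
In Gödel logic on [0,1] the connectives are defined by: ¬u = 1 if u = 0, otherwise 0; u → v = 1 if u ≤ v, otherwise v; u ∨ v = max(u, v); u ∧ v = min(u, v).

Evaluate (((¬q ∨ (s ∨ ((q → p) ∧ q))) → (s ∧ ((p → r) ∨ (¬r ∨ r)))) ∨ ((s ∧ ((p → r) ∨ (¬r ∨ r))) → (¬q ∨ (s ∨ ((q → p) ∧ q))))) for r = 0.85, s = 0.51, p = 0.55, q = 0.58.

1.00

¬q: Gödel ¬ of 0.58 = 0 (operand ≠ 0)
(q → p): 0.58 > 0.55, so result = 0.55
((q → p) ∧ q) = min(0.55, 0.58) = 0.55
(s ∨ ((q → p) ∧ q)) = max(0.51, 0.55) = 0.55
(¬q ∨ (s ∨ ((q → p) ∧ q))) = max(0, 0.55) = 0.55
(p → r): 0.55 ≤ 0.85, so result = 1
¬r: Gödel ¬ of 0.85 = 0 (operand ≠ 0)
(¬r ∨ r) = max(0, 0.85) = 0.85
((p → r) ∨ (¬r ∨ r)) = max(1, 0.85) = 1
(s ∧ ((p → r) ∨ (¬r ∨ r))) = min(0.51, 1) = 0.51
((¬q ∨ (s ∨ ((q → p) ∧ q))) → (s ∧ ((p → r) ∨ (¬r ∨ r)))): 0.55 > 0.51, so result = 0.51
(p → r): 0.55 ≤ 0.85, so result = 1
¬r: Gödel ¬ of 0.85 = 0 (operand ≠ 0)
(¬r ∨ r) = max(0, 0.85) = 0.85
((p → r) ∨ (¬r ∨ r)) = max(1, 0.85) = 1
(s ∧ ((p → r) ∨ (¬r ∨ r))) = min(0.51, 1) = 0.51
¬q: Gödel ¬ of 0.58 = 0 (operand ≠ 0)
(q → p): 0.58 > 0.55, so result = 0.55
((q → p) ∧ q) = min(0.55, 0.58) = 0.55
(s ∨ ((q → p) ∧ q)) = max(0.51, 0.55) = 0.55
(¬q ∨ (s ∨ ((q → p) ∧ q))) = max(0, 0.55) = 0.55
((s ∧ ((p → r) ∨ (¬r ∨ r))) → (¬q ∨ (s ∨ ((q → p) ∧ q)))): 0.51 ≤ 0.55, so result = 1
(((¬q ∨ (s ∨ ((q → p) ∧ q))) → (s ∧ ((p → r) ∨ (¬r ∨ r)))) ∨ ((s ∧ ((p → r) ∨ (¬r ∨ r))) → (¬q ∨ (s ∨ ((q → p) ∧ q))))) = max(0.51, 1) = 1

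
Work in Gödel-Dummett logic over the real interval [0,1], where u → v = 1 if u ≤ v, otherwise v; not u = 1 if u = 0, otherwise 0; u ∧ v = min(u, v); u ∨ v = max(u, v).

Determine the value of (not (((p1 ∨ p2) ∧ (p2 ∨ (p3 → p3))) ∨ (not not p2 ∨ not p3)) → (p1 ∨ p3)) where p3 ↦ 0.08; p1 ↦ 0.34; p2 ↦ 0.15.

1.00

(p1 ∨ p2) = max(0.34, 0.15) = 0.34
(p3 → p3): 0.08 ≤ 0.08, so result = 1
(p2 ∨ (p3 → p3)) = max(0.15, 1) = 1
((p1 ∨ p2) ∧ (p2 ∨ (p3 → p3))) = min(0.34, 1) = 0.34
not p2: Gödel ¬ of 0.15 = 0 (operand ≠ 0)
not not p2: Gödel ¬ of 0 = 1 (operand is 0)
not p3: Gödel ¬ of 0.08 = 0 (operand ≠ 0)
(not not p2 ∨ not p3) = max(1, 0) = 1
(((p1 ∨ p2) ∧ (p2 ∨ (p3 → p3))) ∨ (not not p2 ∨ not p3)) = max(0.34, 1) = 1
not (((p1 ∨ p2) ∧ (p2 ∨ (p3 → p3))) ∨ (not not p2 ∨ not p3)): Gödel ¬ of 1 = 0 (operand ≠ 0)
(p1 ∨ p3) = max(0.34, 0.08) = 0.34
(not (((p1 ∨ p2) ∧ (p2 ∨ (p3 → p3))) ∨ (not not p2 ∨ not p3)) → (p1 ∨ p3)): 0 ≤ 0.34, so result = 1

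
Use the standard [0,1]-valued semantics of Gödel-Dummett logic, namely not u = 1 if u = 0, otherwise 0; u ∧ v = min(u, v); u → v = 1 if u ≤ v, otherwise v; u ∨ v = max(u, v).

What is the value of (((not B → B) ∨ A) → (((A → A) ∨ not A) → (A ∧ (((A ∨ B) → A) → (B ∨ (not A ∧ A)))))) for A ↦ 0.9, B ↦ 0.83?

0.83

not B: Gödel ¬ of 0.83 = 0 (operand ≠ 0)
(not B → B): 0 ≤ 0.83, so result = 1
((not B → B) ∨ A) = max(1, 0.9) = 1
(A → A): 0.9 ≤ 0.9, so result = 1
not A: Gödel ¬ of 0.9 = 0 (operand ≠ 0)
((A → A) ∨ not A) = max(1, 0) = 1
(A ∨ B) = max(0.9, 0.83) = 0.9
((A ∨ B) → A): 0.9 ≤ 0.9, so result = 1
not A: Gödel ¬ of 0.9 = 0 (operand ≠ 0)
(not A ∧ A) = min(0, 0.9) = 0
(B ∨ (not A ∧ A)) = max(0.83, 0) = 0.83
(((A ∨ B) → A) → (B ∨ (not A ∧ A))): 1 > 0.83, so result = 0.83
(A ∧ (((A ∨ B) → A) → (B ∨ (not A ∧ A)))) = min(0.9, 0.83) = 0.83
(((A → A) ∨ not A) → (A ∧ (((A ∨ B) → A) → (B ∨ (not A ∧ A))))): 1 > 0.83, so result = 0.83
(((not B → B) ∨ A) → (((A → A) ∨ not A) → (A ∧ (((A ∨ B) → A) → (B ∨ (not A ∧ A)))))): 1 > 0.83, so result = 0.83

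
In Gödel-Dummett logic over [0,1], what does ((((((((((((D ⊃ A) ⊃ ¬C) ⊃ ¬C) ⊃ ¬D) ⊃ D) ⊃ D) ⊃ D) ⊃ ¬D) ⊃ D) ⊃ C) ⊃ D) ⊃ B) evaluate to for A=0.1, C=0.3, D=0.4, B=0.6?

0.60

(D ⊃ A): 0.4 > 0.1, so result = 0.1
¬C: Gödel ¬ of 0.3 = 0 (operand ≠ 0)
((D ⊃ A) ⊃ ¬C): 0.1 > 0, so result = 0
¬C: Gödel ¬ of 0.3 = 0 (operand ≠ 0)
(((D ⊃ A) ⊃ ¬C) ⊃ ¬C): 0 ≤ 0, so result = 1
¬D: Gödel ¬ of 0.4 = 0 (operand ≠ 0)
((((D ⊃ A) ⊃ ¬C) ⊃ ¬C) ⊃ ¬D): 1 > 0, so result = 0
(((((D ⊃ A) ⊃ ¬C) ⊃ ¬C) ⊃ ¬D) ⊃ D): 0 ≤ 0.4, so result = 1
((((((D ⊃ A) ⊃ ¬C) ⊃ ¬C) ⊃ ¬D) ⊃ D) ⊃ D): 1 > 0.4, so result = 0.4
(((((((D ⊃ A) ⊃ ¬C) ⊃ ¬C) ⊃ ¬D) ⊃ D) ⊃ D) ⊃ D): 0.4 ≤ 0.4, so result = 1
¬D: Gödel ¬ of 0.4 = 0 (operand ≠ 0)
((((((((D ⊃ A) ⊃ ¬C) ⊃ ¬C) ⊃ ¬D) ⊃ D) ⊃ D) ⊃ D) ⊃ ¬D): 1 > 0, so result = 0
(((((((((D ⊃ A) ⊃ ¬C) ⊃ ¬C) ⊃ ¬D) ⊃ D) ⊃ D) ⊃ D) ⊃ ¬D) ⊃ D): 0 ≤ 0.4, so result = 1
((((((((((D ⊃ A) ⊃ ¬C) ⊃ ¬C) ⊃ ¬D) ⊃ D) ⊃ D) ⊃ D) ⊃ ¬D) ⊃ D) ⊃ C): 1 > 0.3, so result = 0.3
(((((((((((D ⊃ A) ⊃ ¬C) ⊃ ¬C) ⊃ ¬D) ⊃ D) ⊃ D) ⊃ D) ⊃ ¬D) ⊃ D) ⊃ C) ⊃ D): 0.3 ≤ 0.4, so result = 1
((((((((((((D ⊃ A) ⊃ ¬C) ⊃ ¬C) ⊃ ¬D) ⊃ D) ⊃ D) ⊃ D) ⊃ ¬D) ⊃ D) ⊃ C) ⊃ D) ⊃ B): 1 > 0.6, so result = 0.6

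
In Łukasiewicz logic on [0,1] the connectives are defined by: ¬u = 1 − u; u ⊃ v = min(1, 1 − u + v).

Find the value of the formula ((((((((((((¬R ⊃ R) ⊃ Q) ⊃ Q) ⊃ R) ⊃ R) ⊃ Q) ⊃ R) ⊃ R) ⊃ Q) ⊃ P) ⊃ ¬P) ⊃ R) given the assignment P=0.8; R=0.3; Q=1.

¬R: Łukasiewicz ¬ gives 1 − 0.3 = 0.7
(¬R ⊃ R): min(1, 1 − 0.7 + 0.3) = 0.6
((¬R ⊃ R) ⊃ Q): min(1, 1 − 0.6 + 1) = 1
(((¬R ⊃ R) ⊃ Q) ⊃ Q): min(1, 1 − 1 + 1) = 1
((((¬R ⊃ R) ⊃ Q) ⊃ Q) ⊃ R): min(1, 1 − 1 + 0.3) = 0.3
(((((¬R ⊃ R) ⊃ Q) ⊃ Q) ⊃ R) ⊃ R): min(1, 1 − 0.3 + 0.3) = 1
((((((¬R ⊃ R) ⊃ Q) ⊃ Q) ⊃ R) ⊃ R) ⊃ Q): min(1, 1 − 1 + 1) = 1
(((((((¬R ⊃ R) ⊃ Q) ⊃ Q) ⊃ R) ⊃ R) ⊃ Q) ⊃ R): min(1, 1 − 1 + 0.3) = 0.3
((((((((¬R ⊃ R) ⊃ Q) ⊃ Q) ⊃ R) ⊃ R) ⊃ Q) ⊃ R) ⊃ R): min(1, 1 − 0.3 + 0.3) = 1
(((((((((¬R ⊃ R) ⊃ Q) ⊃ Q) ⊃ R) ⊃ R) ⊃ Q) ⊃ R) ⊃ R) ⊃ Q): min(1, 1 − 1 + 1) = 1
((((((((((¬R ⊃ R) ⊃ Q) ⊃ Q) ⊃ R) ⊃ R) ⊃ Q) ⊃ R) ⊃ R) ⊃ Q) ⊃ P): min(1, 1 − 1 + 0.8) = 0.8
¬P: Łukasiewicz ¬ gives 1 − 0.8 = 0.2
(((((((((((¬R ⊃ R) ⊃ Q) ⊃ Q) ⊃ R) ⊃ R) ⊃ Q) ⊃ R) ⊃ R) ⊃ Q) ⊃ P) ⊃ ¬P): min(1, 1 − 0.8 + 0.2) = 0.4
((((((((((((¬R ⊃ R) ⊃ Q) ⊃ Q) ⊃ R) ⊃ R) ⊃ Q) ⊃ R) ⊃ R) ⊃ Q) ⊃ P) ⊃ ¬P) ⊃ R): min(1, 1 − 0.4 + 0.3) = 0.9

0.90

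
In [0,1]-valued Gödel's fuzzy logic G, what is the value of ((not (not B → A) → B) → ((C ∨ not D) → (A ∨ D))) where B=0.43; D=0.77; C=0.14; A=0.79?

1.00

not B: Gödel ¬ of 0.43 = 0 (operand ≠ 0)
(not B → A): 0 ≤ 0.79, so result = 1
not (not B → A): Gödel ¬ of 1 = 0 (operand ≠ 0)
(not (not B → A) → B): 0 ≤ 0.43, so result = 1
not D: Gödel ¬ of 0.77 = 0 (operand ≠ 0)
(C ∨ not D) = max(0.14, 0) = 0.14
(A ∨ D) = max(0.79, 0.77) = 0.79
((C ∨ not D) → (A ∨ D)): 0.14 ≤ 0.79, so result = 1
((not (not B → A) → B) → ((C ∨ not D) → (A ∨ D))): 1 ≤ 1, so result = 1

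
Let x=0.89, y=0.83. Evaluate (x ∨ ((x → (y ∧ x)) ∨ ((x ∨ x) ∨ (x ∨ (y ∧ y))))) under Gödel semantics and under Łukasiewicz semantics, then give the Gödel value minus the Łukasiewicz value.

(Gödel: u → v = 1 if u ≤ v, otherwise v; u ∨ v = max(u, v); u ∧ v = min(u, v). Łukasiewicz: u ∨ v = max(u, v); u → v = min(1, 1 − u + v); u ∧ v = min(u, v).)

Gödel evaluation:
  (y ∧ x) = min(0.83, 0.89) = 0.83
  (x → (y ∧ x)): 0.89 > 0.83, so result = 0.83
  (x ∨ x) = max(0.89, 0.89) = 0.89
  (y ∧ y) = min(0.83, 0.83) = 0.83
  (x ∨ (y ∧ y)) = max(0.89, 0.83) = 0.89
  ((x ∨ x) ∨ (x ∨ (y ∧ y))) = max(0.89, 0.89) = 0.89
  ((x → (y ∧ x)) ∨ ((x ∨ x) ∨ (x ∨ (y ∧ y)))) = max(0.83, 0.89) = 0.89
  (x ∨ ((x → (y ∧ x)) ∨ ((x ∨ x) ∨ (x ∨ (y ∧ y))))) = max(0.89, 0.89) = 0.89
  Gödel value = 0.89
Łukasiewicz evaluation:
  (y ∧ x) = min(0.83, 0.89) = 0.83
  (x → (y ∧ x)): min(1, 1 − 0.89 + 0.83) = 0.94
  (x ∨ x) = max(0.89, 0.89) = 0.89
  (y ∧ y) = min(0.83, 0.83) = 0.83
  (x ∨ (y ∧ y)) = max(0.89, 0.83) = 0.89
  ((x ∨ x) ∨ (x ∨ (y ∧ y))) = max(0.89, 0.89) = 0.89
  ((x → (y ∧ x)) ∨ ((x ∨ x) ∨ (x ∨ (y ∧ y)))) = max(0.94, 0.89) = 0.94
  (x ∨ ((x → (y ∧ x)) ∨ ((x ∨ x) ∨ (x ∨ (y ∧ y))))) = max(0.89, 0.94) = 0.94
  Łukasiewicz value = 0.94
Difference: 0.89 − 0.94 = -0.05

-0.05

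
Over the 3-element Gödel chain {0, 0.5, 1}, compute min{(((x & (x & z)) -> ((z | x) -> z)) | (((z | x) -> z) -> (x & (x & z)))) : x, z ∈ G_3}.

Every assignment gives 1. For instance at x = 0, z = 0:
  (x & z) = min(0, 0) = 0
  (x & (x & z)) = min(0, 0) = 0
  (z | x) = max(0, 0) = 0
  ((z | x) -> z): 0 ≤ 0, so result = 1
  ((x & (x & z)) -> ((z | x) -> z)): 0 ≤ 1, so result = 1
  (z | x) = max(0, 0) = 0
  ((z | x) -> z): 0 ≤ 0, so result = 1
  (x & z) = min(0, 0) = 0
  (x & (x & z)) = min(0, 0) = 0
  (((z | x) -> z) -> (x & (x & z))): 1 > 0, so result = 0
  (((x & (x & z)) -> ((z | x) -> z)) | (((z | x) -> z) -> (x & (x & z)))) = max(1, 0) = 1
All 9 assignments give value 1 — the formula is a G_3-tautology.

1.00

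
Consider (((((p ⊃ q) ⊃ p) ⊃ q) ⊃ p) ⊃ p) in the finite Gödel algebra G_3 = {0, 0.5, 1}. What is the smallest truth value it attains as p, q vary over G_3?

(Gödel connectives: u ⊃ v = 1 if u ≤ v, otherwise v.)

0.50

The minimum is attained at p = 0.5, q = 0:
  (p ⊃ q): 0.5 > 0, so result = 0
  ((p ⊃ q) ⊃ p): 0 ≤ 0.5, so result = 1
  (((p ⊃ q) ⊃ p) ⊃ q): 1 > 0, so result = 0
  ((((p ⊃ q) ⊃ p) ⊃ q) ⊃ p): 0 ≤ 0.5, so result = 1
  (((((p ⊃ q) ⊃ p) ⊃ q) ⊃ p) ⊃ p): 1 > 0.5, so result = 0.5
Checking all 9 assignments confirms none give a value below 0.50.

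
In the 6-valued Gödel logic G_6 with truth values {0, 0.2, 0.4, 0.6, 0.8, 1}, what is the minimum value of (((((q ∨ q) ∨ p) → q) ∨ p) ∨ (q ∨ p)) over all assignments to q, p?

The minimum is attained at q = 0, p = 0.2:
  (q ∨ q) = max(0, 0) = 0
  ((q ∨ q) ∨ p) = max(0, 0.2) = 0.2
  (((q ∨ q) ∨ p) → q): 0.2 > 0, so result = 0
  ((((q ∨ q) ∨ p) → q) ∨ p) = max(0, 0.2) = 0.2
  (q ∨ p) = max(0, 0.2) = 0.2
  (((((q ∨ q) ∨ p) → q) ∨ p) ∨ (q ∨ p)) = max(0.2, 0.2) = 0.2
Checking all 36 assignments confirms none give a value below 0.20.

0.20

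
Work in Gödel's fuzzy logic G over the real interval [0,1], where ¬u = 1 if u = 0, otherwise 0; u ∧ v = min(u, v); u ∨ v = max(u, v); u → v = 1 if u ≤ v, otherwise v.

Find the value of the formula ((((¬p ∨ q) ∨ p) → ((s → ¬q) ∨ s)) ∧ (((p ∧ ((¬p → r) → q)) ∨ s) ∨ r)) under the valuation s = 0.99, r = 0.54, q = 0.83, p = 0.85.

0.99

¬p: Gödel ¬ of 0.85 = 0 (operand ≠ 0)
(¬p ∨ q) = max(0, 0.83) = 0.83
((¬p ∨ q) ∨ p) = max(0.83, 0.85) = 0.85
¬q: Gödel ¬ of 0.83 = 0 (operand ≠ 0)
(s → ¬q): 0.99 > 0, so result = 0
((s → ¬q) ∨ s) = max(0, 0.99) = 0.99
(((¬p ∨ q) ∨ p) → ((s → ¬q) ∨ s)): 0.85 ≤ 0.99, so result = 1
¬p: Gödel ¬ of 0.85 = 0 (operand ≠ 0)
(¬p → r): 0 ≤ 0.54, so result = 1
((¬p → r) → q): 1 > 0.83, so result = 0.83
(p ∧ ((¬p → r) → q)) = min(0.85, 0.83) = 0.83
((p ∧ ((¬p → r) → q)) ∨ s) = max(0.83, 0.99) = 0.99
(((p ∧ ((¬p → r) → q)) ∨ s) ∨ r) = max(0.99, 0.54) = 0.99
((((¬p ∨ q) ∨ p) → ((s → ¬q) ∨ s)) ∧ (((p ∧ ((¬p → r) → q)) ∨ s) ∨ r)) = min(1, 0.99) = 0.99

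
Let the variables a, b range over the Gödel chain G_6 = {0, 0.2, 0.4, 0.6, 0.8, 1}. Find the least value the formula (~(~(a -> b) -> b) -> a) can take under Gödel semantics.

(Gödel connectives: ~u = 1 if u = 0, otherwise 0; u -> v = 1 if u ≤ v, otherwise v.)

0.20

The minimum is attained at a = 0.2, b = 0:
  (a -> b): 0.2 > 0, so result = 0
  ~(a -> b): Gödel ¬ of 0 = 1 (operand is 0)
  (~(a -> b) -> b): 1 > 0, so result = 0
  ~(~(a -> b) -> b): Gödel ¬ of 0 = 1 (operand is 0)
  (~(~(a -> b) -> b) -> a): 1 > 0.2, so result = 0.2
Checking all 36 assignments confirms none give a value below 0.20.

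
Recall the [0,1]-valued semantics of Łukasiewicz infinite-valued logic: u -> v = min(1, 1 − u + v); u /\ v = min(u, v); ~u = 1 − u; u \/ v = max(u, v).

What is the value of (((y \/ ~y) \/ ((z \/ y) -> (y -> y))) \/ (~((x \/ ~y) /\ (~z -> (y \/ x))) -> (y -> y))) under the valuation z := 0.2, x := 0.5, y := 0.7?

1.00

~y: Łukasiewicz ¬ gives 1 − 0.7 = 0.3
(y \/ ~y) = max(0.7, 0.3) = 0.7
(z \/ y) = max(0.2, 0.7) = 0.7
(y -> y): min(1, 1 − 0.7 + 0.7) = 1
((z \/ y) -> (y -> y)): min(1, 1 − 0.7 + 1) = 1
((y \/ ~y) \/ ((z \/ y) -> (y -> y))) = max(0.7, 1) = 1
~y: Łukasiewicz ¬ gives 1 − 0.7 = 0.3
(x \/ ~y) = max(0.5, 0.3) = 0.5
~z: Łukasiewicz ¬ gives 1 − 0.2 = 0.8
(y \/ x) = max(0.7, 0.5) = 0.7
(~z -> (y \/ x)): min(1, 1 − 0.8 + 0.7) = 0.9
((x \/ ~y) /\ (~z -> (y \/ x))) = min(0.5, 0.9) = 0.5
~((x \/ ~y) /\ (~z -> (y \/ x))): Łukasiewicz ¬ gives 1 − 0.5 = 0.5
(y -> y): min(1, 1 − 0.7 + 0.7) = 1
(~((x \/ ~y) /\ (~z -> (y \/ x))) -> (y -> y)): min(1, 1 − 0.5 + 1) = 1
(((y \/ ~y) \/ ((z \/ y) -> (y -> y))) \/ (~((x \/ ~y) /\ (~z -> (y \/ x))) -> (y -> y))) = max(1, 1) = 1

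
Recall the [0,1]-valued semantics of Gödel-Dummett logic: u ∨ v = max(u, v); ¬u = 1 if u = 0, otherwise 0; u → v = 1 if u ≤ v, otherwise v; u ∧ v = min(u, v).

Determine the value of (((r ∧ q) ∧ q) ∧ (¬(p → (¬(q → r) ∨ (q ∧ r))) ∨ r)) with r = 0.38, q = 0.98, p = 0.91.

(r ∧ q) = min(0.38, 0.98) = 0.38
((r ∧ q) ∧ q) = min(0.38, 0.98) = 0.38
(q → r): 0.98 > 0.38, so result = 0.38
¬(q → r): Gödel ¬ of 0.38 = 0 (operand ≠ 0)
(q ∧ r) = min(0.98, 0.38) = 0.38
(¬(q → r) ∨ (q ∧ r)) = max(0, 0.38) = 0.38
(p → (¬(q → r) ∨ (q ∧ r))): 0.91 > 0.38, so result = 0.38
¬(p → (¬(q → r) ∨ (q ∧ r))): Gödel ¬ of 0.38 = 0 (operand ≠ 0)
(¬(p → (¬(q → r) ∨ (q ∧ r))) ∨ r) = max(0, 0.38) = 0.38
(((r ∧ q) ∧ q) ∧ (¬(p → (¬(q → r) ∨ (q ∧ r))) ∨ r)) = min(0.38, 0.38) = 0.38

0.38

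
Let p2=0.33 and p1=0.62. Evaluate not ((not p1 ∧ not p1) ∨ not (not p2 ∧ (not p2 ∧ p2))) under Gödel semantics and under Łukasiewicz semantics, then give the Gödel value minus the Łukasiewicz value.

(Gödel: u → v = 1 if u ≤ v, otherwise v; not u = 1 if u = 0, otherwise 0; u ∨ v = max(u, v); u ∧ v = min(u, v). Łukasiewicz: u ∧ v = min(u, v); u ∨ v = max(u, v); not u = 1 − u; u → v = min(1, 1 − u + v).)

Gödel evaluation:
  not p1: Gödel ¬ of 0.62 = 0 (operand ≠ 0)
  not p1: Gödel ¬ of 0.62 = 0 (operand ≠ 0)
  (not p1 ∧ not p1) = min(0, 0) = 0
  not p2: Gödel ¬ of 0.33 = 0 (operand ≠ 0)
  not p2: Gödel ¬ of 0.33 = 0 (operand ≠ 0)
  (not p2 ∧ p2) = min(0, 0.33) = 0
  (not p2 ∧ (not p2 ∧ p2)) = min(0, 0) = 0
  not (not p2 ∧ (not p2 ∧ p2)): Gödel ¬ of 0 = 1 (operand is 0)
  ((not p1 ∧ not p1) ∨ not (not p2 ∧ (not p2 ∧ p2))) = max(0, 1) = 1
  not ((not p1 ∧ not p1) ∨ not (not p2 ∧ (not p2 ∧ p2))): Gödel ¬ of 1 = 0 (operand ≠ 0)
  Gödel value = 0
Łukasiewicz evaluation:
  not p1: Łukasiewicz ¬ gives 1 − 0.62 = 0.38
  not p1: Łukasiewicz ¬ gives 1 − 0.62 = 0.38
  (not p1 ∧ not p1) = min(0.38, 0.38) = 0.38
  not p2: Łukasiewicz ¬ gives 1 − 0.33 = 0.67
  not p2: Łukasiewicz ¬ gives 1 − 0.33 = 0.67
  (not p2 ∧ p2) = min(0.67, 0.33) = 0.33
  (not p2 ∧ (not p2 ∧ p2)) = min(0.67, 0.33) = 0.33
  not (not p2 ∧ (not p2 ∧ p2)): Łukasiewicz ¬ gives 1 − 0.33 = 0.67
  ((not p1 ∧ not p1) ∨ not (not p2 ∧ (not p2 ∧ p2))) = max(0.38, 0.67) = 0.67
  not ((not p1 ∧ not p1) ∨ not (not p2 ∧ (not p2 ∧ p2))): Łukasiewicz ¬ gives 1 − 0.67 = 0.33
  Łukasiewicz value = 0.33
Difference: 0 − 0.33 = -0.33

-0.33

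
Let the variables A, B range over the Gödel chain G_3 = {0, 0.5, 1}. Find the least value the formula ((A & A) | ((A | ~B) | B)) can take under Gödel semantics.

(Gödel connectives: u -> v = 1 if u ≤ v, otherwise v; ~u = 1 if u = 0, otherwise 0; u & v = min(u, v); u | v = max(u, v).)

0.50

The minimum is attained at A = 0, B = 0.5:
  (A & A) = min(0, 0) = 0
  ~B: Gödel ¬ of 0.5 = 0 (operand ≠ 0)
  (A | ~B) = max(0, 0) = 0
  ((A | ~B) | B) = max(0, 0.5) = 0.5
  ((A & A) | ((A | ~B) | B)) = max(0, 0.5) = 0.5
Checking all 9 assignments confirms none give a value below 0.50.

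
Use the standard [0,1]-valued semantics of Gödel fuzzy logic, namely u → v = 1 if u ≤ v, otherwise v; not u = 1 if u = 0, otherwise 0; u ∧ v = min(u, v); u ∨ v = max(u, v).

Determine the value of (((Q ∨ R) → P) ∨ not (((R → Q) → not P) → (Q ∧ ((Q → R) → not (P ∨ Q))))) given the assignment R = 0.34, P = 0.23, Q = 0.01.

(Q ∨ R) = max(0.01, 0.34) = 0.34
((Q ∨ R) → P): 0.34 > 0.23, so result = 0.23
(R → Q): 0.34 > 0.01, so result = 0.01
not P: Gödel ¬ of 0.23 = 0 (operand ≠ 0)
((R → Q) → not P): 0.01 > 0, so result = 0
(Q → R): 0.01 ≤ 0.34, so result = 1
(P ∨ Q) = max(0.23, 0.01) = 0.23
not (P ∨ Q): Gödel ¬ of 0.23 = 0 (operand ≠ 0)
((Q → R) → not (P ∨ Q)): 1 > 0, so result = 0
(Q ∧ ((Q → R) → not (P ∨ Q))) = min(0.01, 0) = 0
(((R → Q) → not P) → (Q ∧ ((Q → R) → not (P ∨ Q)))): 0 ≤ 0, so result = 1
not (((R → Q) → not P) → (Q ∧ ((Q → R) → not (P ∨ Q)))): Gödel ¬ of 1 = 0 (operand ≠ 0)
(((Q ∨ R) → P) ∨ not (((R → Q) → not P) → (Q ∧ ((Q → R) → not (P ∨ Q))))) = max(0.23, 0) = 0.23

0.23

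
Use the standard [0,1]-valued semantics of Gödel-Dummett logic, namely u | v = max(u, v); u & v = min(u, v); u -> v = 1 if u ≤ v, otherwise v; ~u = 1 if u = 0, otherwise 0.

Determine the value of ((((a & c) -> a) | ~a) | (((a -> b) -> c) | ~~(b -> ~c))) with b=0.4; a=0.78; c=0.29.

1.00

(a & c) = min(0.78, 0.29) = 0.29
((a & c) -> a): 0.29 ≤ 0.78, so result = 1
~a: Gödel ¬ of 0.78 = 0 (operand ≠ 0)
(((a & c) -> a) | ~a) = max(1, 0) = 1
(a -> b): 0.78 > 0.4, so result = 0.4
((a -> b) -> c): 0.4 > 0.29, so result = 0.29
~c: Gödel ¬ of 0.29 = 0 (operand ≠ 0)
(b -> ~c): 0.4 > 0, so result = 0
~(b -> ~c): Gödel ¬ of 0 = 1 (operand is 0)
~~(b -> ~c): Gödel ¬ of 1 = 0 (operand ≠ 0)
(((a -> b) -> c) | ~~(b -> ~c)) = max(0.29, 0) = 0.29
((((a & c) -> a) | ~a) | (((a -> b) -> c) | ~~(b -> ~c))) = max(1, 0.29) = 1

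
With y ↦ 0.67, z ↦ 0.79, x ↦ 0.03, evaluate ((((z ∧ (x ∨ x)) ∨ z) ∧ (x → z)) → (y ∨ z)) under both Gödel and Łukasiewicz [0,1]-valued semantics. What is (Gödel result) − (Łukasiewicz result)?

0.00

Gödel evaluation:
  (x ∨ x) = max(0.03, 0.03) = 0.03
  (z ∧ (x ∨ x)) = min(0.79, 0.03) = 0.03
  ((z ∧ (x ∨ x)) ∨ z) = max(0.03, 0.79) = 0.79
  (x → z): 0.03 ≤ 0.79, so result = 1
  (((z ∧ (x ∨ x)) ∨ z) ∧ (x → z)) = min(0.79, 1) = 0.79
  (y ∨ z) = max(0.67, 0.79) = 0.79
  ((((z ∧ (x ∨ x)) ∨ z) ∧ (x → z)) → (y ∨ z)): 0.79 ≤ 0.79, so result = 1
  Gödel value = 1
Łukasiewicz evaluation:
  (x ∨ x) = max(0.03, 0.03) = 0.03
  (z ∧ (x ∨ x)) = min(0.79, 0.03) = 0.03
  ((z ∧ (x ∨ x)) ∨ z) = max(0.03, 0.79) = 0.79
  (x → z): min(1, 1 − 0.03 + 0.79) = 1
  (((z ∧ (x ∨ x)) ∨ z) ∧ (x → z)) = min(0.79, 1) = 0.79
  (y ∨ z) = max(0.67, 0.79) = 0.79
  ((((z ∧ (x ∨ x)) ∨ z) ∧ (x → z)) → (y ∨ z)): min(1, 1 − 0.79 + 0.79) = 1
  Łukasiewicz value = 1
Difference: 1 − 1 = 0.00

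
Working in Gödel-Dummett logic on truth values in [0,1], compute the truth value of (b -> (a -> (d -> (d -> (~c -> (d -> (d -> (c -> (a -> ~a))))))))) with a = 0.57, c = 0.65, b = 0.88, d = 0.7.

1.00

~c: Gödel ¬ of 0.65 = 0 (operand ≠ 0)
~a: Gödel ¬ of 0.57 = 0 (operand ≠ 0)
(a -> ~a): 0.57 > 0, so result = 0
(c -> (a -> ~a)): 0.65 > 0, so result = 0
(d -> (c -> (a -> ~a))): 0.7 > 0, so result = 0
(d -> (d -> (c -> (a -> ~a)))): 0.7 > 0, so result = 0
(~c -> (d -> (d -> (c -> (a -> ~a))))): 0 ≤ 0, so result = 1
(d -> (~c -> (d -> (d -> (c -> (a -> ~a)))))): 0.7 ≤ 1, so result = 1
(d -> (d -> (~c -> (d -> (d -> (c -> (a -> ~a))))))): 0.7 ≤ 1, so result = 1
(a -> (d -> (d -> (~c -> (d -> (d -> (c -> (a -> ~a)))))))): 0.57 ≤ 1, so result = 1
(b -> (a -> (d -> (d -> (~c -> (d -> (d -> (c -> (a -> ~a))))))))): 0.88 ≤ 1, so result = 1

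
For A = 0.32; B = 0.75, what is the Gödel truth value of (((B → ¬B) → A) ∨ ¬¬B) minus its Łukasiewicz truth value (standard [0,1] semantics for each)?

Gödel evaluation:
  ¬B: Gödel ¬ of 0.75 = 0 (operand ≠ 0)
  (B → ¬B): 0.75 > 0, so result = 0
  ((B → ¬B) → A): 0 ≤ 0.32, so result = 1
  ¬B: Gödel ¬ of 0.75 = 0 (operand ≠ 0)
  ¬¬B: Gödel ¬ of 0 = 1 (operand is 0)
  (((B → ¬B) → A) ∨ ¬¬B) = max(1, 1) = 1
  Gödel value = 1
Łukasiewicz evaluation:
  ¬B: Łukasiewicz ¬ gives 1 − 0.75 = 0.25
  (B → ¬B): min(1, 1 − 0.75 + 0.25) = 0.5
  ((B → ¬B) → A): min(1, 1 − 0.5 + 0.32) = 0.82
  ¬B: Łukasiewicz ¬ gives 1 − 0.75 = 0.25
  ¬¬B: Łukasiewicz ¬ gives 1 − 0.25 = 0.75
  (((B → ¬B) → A) ∨ ¬¬B) = max(0.82, 0.75) = 0.82
  Łukasiewicz value = 0.82
Difference: 1 − 0.82 = 0.18

0.18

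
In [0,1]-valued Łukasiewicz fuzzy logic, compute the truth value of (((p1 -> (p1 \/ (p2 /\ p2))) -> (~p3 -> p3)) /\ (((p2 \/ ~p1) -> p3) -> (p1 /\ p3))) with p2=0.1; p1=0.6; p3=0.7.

0.60

(p2 /\ p2) = min(0.1, 0.1) = 0.1
(p1 \/ (p2 /\ p2)) = max(0.6, 0.1) = 0.6
(p1 -> (p1 \/ (p2 /\ p2))): min(1, 1 − 0.6 + 0.6) = 1
~p3: Łukasiewicz ¬ gives 1 − 0.7 = 0.3
(~p3 -> p3): min(1, 1 − 0.3 + 0.7) = 1
((p1 -> (p1 \/ (p2 /\ p2))) -> (~p3 -> p3)): min(1, 1 − 1 + 1) = 1
~p1: Łukasiewicz ¬ gives 1 − 0.6 = 0.4
(p2 \/ ~p1) = max(0.1, 0.4) = 0.4
((p2 \/ ~p1) -> p3): min(1, 1 − 0.4 + 0.7) = 1
(p1 /\ p3) = min(0.6, 0.7) = 0.6
(((p2 \/ ~p1) -> p3) -> (p1 /\ p3)): min(1, 1 − 1 + 0.6) = 0.6
(((p1 -> (p1 \/ (p2 /\ p2))) -> (~p3 -> p3)) /\ (((p2 \/ ~p1) -> p3) -> (p1 /\ p3))) = min(1, 0.6) = 0.6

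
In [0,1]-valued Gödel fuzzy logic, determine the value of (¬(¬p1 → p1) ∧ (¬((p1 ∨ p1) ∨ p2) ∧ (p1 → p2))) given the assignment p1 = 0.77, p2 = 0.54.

0.00

¬p1: Gödel ¬ of 0.77 = 0 (operand ≠ 0)
(¬p1 → p1): 0 ≤ 0.77, so result = 1
¬(¬p1 → p1): Gödel ¬ of 1 = 0 (operand ≠ 0)
(p1 ∨ p1) = max(0.77, 0.77) = 0.77
((p1 ∨ p1) ∨ p2) = max(0.77, 0.54) = 0.77
¬((p1 ∨ p1) ∨ p2): Gödel ¬ of 0.77 = 0 (operand ≠ 0)
(p1 → p2): 0.77 > 0.54, so result = 0.54
(¬((p1 ∨ p1) ∨ p2) ∧ (p1 → p2)) = min(0, 0.54) = 0
(¬(¬p1 → p1) ∧ (¬((p1 ∨ p1) ∨ p2) ∧ (p1 → p2))) = min(0, 0) = 0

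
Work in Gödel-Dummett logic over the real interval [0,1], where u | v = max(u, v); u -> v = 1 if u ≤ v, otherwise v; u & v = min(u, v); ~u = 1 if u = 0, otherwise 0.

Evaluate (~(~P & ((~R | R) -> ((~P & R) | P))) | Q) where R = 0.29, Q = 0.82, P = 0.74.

~P: Gödel ¬ of 0.74 = 0 (operand ≠ 0)
~R: Gödel ¬ of 0.29 = 0 (operand ≠ 0)
(~R | R) = max(0, 0.29) = 0.29
~P: Gödel ¬ of 0.74 = 0 (operand ≠ 0)
(~P & R) = min(0, 0.29) = 0
((~P & R) | P) = max(0, 0.74) = 0.74
((~R | R) -> ((~P & R) | P)): 0.29 ≤ 0.74, so result = 1
(~P & ((~R | R) -> ((~P & R) | P))) = min(0, 1) = 0
~(~P & ((~R | R) -> ((~P & R) | P))): Gödel ¬ of 0 = 1 (operand is 0)
(~(~P & ((~R | R) -> ((~P & R) | P))) | Q) = max(1, 0.82) = 1

1.00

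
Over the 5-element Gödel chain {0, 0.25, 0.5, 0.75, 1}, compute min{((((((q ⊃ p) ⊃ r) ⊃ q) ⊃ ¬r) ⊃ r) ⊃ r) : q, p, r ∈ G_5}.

The minimum is attained at q = 0.25, p = 0, r = 0.25:
  (q ⊃ p): 0.25 > 0, so result = 0
  ((q ⊃ p) ⊃ r): 0 ≤ 0.25, so result = 1
  (((q ⊃ p) ⊃ r) ⊃ q): 1 > 0.25, so result = 0.25
  ¬r: Gödel ¬ of 0.25 = 0 (operand ≠ 0)
  ((((q ⊃ p) ⊃ r) ⊃ q) ⊃ ¬r): 0.25 > 0, so result = 0
  (((((q ⊃ p) ⊃ r) ⊃ q) ⊃ ¬r) ⊃ r): 0 ≤ 0.25, so result = 1
  ((((((q ⊃ p) ⊃ r) ⊃ q) ⊃ ¬r) ⊃ r) ⊃ r): 1 > 0.25, so result = 0.25
Checking all 125 assignments confirms none give a value below 0.25.

0.25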